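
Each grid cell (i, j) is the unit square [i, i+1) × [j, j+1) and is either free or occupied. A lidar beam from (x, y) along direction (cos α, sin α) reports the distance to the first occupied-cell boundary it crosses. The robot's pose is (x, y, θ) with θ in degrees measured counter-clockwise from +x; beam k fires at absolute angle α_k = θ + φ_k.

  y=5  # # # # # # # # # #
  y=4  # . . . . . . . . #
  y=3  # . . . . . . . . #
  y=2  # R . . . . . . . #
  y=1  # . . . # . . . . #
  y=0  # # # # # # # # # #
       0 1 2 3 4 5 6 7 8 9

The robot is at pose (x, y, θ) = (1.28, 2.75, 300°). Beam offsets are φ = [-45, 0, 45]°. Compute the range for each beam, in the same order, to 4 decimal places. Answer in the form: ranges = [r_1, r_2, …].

ranges = [1.0818, 2.0207, 2.8978]

beam 1: φ=-45°, α=255°
  dir = (cos 255°, sin 255°) = (-0.2588, -0.9659); from cell (1,2)
  next x-line at t=1.0818, next y-line at t=0.7765; Δt_x=3.8637, Δt_y=1.0353
    y: enter (1,1) at t=0.7765
    x: enter (0,1) at t=1.0818 ← occupied
  → r_1 = 1.0818
beam 2: φ=0°, α=300°
  dir = (cos 300°, sin 300°) = (0.5000, -0.8660); from cell (1,2)
  next x-line at t=1.4400, next y-line at t=0.8660; Δt_x=2.0000, Δt_y=1.1547
    y: enter (1,1) at t=0.8660
    x: enter (2,1) at t=1.4400
    y: enter (2,0) at t=2.0207 ← occupied
  → r_2 = 2.0207
beam 3: φ=45°, α=345°
  dir = (cos 345°, sin 345°) = (0.9659, -0.2588); from cell (1,2)
  next x-line at t=0.7454, next y-line at t=2.8978; Δt_x=1.0353, Δt_y=3.8637
    x: enter (2,2) at t=0.7454
    x: enter (3,2) at t=1.7807
    x: enter (4,2) at t=2.8160
    y: enter (4,1) at t=2.8978 ← occupied
  → r_3 = 2.8978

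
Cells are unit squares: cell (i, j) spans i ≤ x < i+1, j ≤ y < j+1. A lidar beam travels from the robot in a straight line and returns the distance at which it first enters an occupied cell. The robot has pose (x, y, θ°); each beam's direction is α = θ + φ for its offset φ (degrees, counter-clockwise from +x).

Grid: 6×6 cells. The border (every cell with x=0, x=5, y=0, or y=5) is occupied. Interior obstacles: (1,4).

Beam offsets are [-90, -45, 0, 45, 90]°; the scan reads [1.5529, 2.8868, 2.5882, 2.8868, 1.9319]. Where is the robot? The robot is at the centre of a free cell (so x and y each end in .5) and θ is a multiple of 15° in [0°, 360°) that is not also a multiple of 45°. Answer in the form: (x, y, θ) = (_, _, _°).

(x, y, θ) = (2.5, 2.5, 15°)

Enumerate (i+0.5, j+0.5, θ) over the 15 free cells and 16 admissible headings. For each, cast all 5 beams and compare to the given ranges.
  (2.5, 4.5, 210°): beam 1 = 0.5774 ≠ 1.5529 ✗
  (4.5, 1.5, 330°): beam 1 = 0.5774 ≠ 1.5529 ✗
  (1.5, 3.5, 240°): beam 1 = 0.5774 ≠ 1.5529 ✗
  (4.5, 3.5, 255°): beam 1 = 2.5882 ≠ 1.5529 ✗
  (4.5, 4.5, 75°): beam 1 = 0.5176 ≠ 1.5529 ✗
  …
  (2.5, 2.5, 15°): r_1=1.5529, r_2=2.8868, r_3=2.5882, r_4=2.8868, r_5=1.9319 — all match ✓
Unique over the lattice → pose = (2.5, 2.5, 15°).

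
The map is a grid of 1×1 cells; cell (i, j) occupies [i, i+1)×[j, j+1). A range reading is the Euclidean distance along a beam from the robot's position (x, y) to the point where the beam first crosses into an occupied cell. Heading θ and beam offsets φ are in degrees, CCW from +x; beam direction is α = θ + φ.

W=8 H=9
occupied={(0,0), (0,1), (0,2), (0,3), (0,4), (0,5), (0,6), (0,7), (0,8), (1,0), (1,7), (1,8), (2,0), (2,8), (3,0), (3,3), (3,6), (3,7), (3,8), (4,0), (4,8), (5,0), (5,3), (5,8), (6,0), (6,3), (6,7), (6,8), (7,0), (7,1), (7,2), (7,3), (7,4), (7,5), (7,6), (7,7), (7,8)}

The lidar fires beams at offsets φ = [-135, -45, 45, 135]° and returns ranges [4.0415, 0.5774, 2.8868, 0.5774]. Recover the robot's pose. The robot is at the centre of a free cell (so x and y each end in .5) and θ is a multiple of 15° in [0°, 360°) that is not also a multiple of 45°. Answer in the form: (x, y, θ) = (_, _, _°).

(x, y, θ) = (4.5, 3.5, 195°)

Enumerate (i+0.5, j+0.5, θ) over the 35 free cells and 16 admissible headings. For each, cast all 4 beams and compare to the given ranges.
  (5.5, 1.5, 30°): beam 1 = 0.5176 ≠ 4.0415 ✗
  (2.5, 1.5, 15°): beam 1 = 0.5774 ≠ 4.0415 ✗
  (3.5, 2.5, 330°): beam 1 = 2.5882 ≠ 4.0415 ✗
  (2.5, 4.5, 165°): beam 1 = 5.0000 ≠ 4.0415 ✗
  …
  (4.5, 3.5, 195°): r_1=4.0415, r_2=0.5774, r_3=2.8868, r_4=0.5774 — all match ✓
Only this pose fits every beam.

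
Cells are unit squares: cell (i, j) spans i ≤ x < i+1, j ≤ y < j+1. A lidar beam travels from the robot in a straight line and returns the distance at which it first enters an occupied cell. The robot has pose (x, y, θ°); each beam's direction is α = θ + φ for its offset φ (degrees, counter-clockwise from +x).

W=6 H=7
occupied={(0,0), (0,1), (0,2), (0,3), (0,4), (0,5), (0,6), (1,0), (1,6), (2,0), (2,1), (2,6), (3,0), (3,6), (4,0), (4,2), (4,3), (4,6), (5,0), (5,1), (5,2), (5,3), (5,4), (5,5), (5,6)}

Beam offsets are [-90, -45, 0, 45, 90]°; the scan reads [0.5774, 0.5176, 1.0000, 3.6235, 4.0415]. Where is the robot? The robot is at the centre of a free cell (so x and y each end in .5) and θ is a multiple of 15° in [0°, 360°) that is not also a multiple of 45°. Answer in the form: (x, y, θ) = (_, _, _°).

(x, y, θ) = (4.5, 5.5, 150°)

The pose lattice has 17·16 = 272 candidates. Test each by forward raycasting.
  (3.5, 5.5, 150°): beam 4 = 2.5882 ≠ 3.6235 ✗
  (2.5, 3.5, 330°): beam 1 = 2.8868 ≠ 0.5774 ✗
  (2.5, 2.5, 210°): beam 1 = 3.0000 ≠ 0.5774 ✗
  …
  (4.5, 5.5, 150°): r_1=0.5774, r_2=0.5176, r_3=1.0000, r_4=3.6235, r_5=4.0415 — all match ✓
Only this pose fits every beam.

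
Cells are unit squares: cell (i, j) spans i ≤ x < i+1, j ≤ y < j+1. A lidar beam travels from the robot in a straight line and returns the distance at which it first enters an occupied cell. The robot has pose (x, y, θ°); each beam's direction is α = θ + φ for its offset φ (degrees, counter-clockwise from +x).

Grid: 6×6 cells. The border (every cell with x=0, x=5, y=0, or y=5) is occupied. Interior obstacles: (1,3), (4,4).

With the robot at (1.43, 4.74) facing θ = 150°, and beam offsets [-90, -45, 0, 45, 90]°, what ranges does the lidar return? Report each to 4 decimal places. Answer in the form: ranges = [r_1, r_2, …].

ranges = [0.3002, 0.2692, 0.4965, 0.4452, 0.8545]

beam 1: φ=-90°, α=60°
  d=(0.5000,0.8660)  start (1,4)  tX=1.1400 tY=0.3002  stride 1/|dx|=2.0000 1/|dy|=1.1547
    cross y-line → (1,5), t=0.3002 (wall)
  → r_1 = 0.3002
beam 2: φ=-45°, α=105°
  d=(-0.2588,0.9659)  start (1,4)  tX=1.6614 tY=0.2692  stride 1/|dx|=3.8637 1/|dy|=1.0353
    cross y-line → (1,5), t=0.2692 (wall)
  → r_2 = 0.2692
beam 3: φ=0°, α=150°
  d=(-0.8660,0.5000)  start (1,4)  tX=0.4965 tY=0.5200  stride 1/|dx|=1.1547 1/|dy|=2.0000
    cross x-line → (0,4), t=0.4965 (wall)
  → r_3 = 0.4965
beam 4: φ=45°, α=195°
  d=(-0.9659,-0.2588)  start (1,4)  tX=0.4452 tY=2.8591  stride 1/|dx|=1.0353 1/|dy|=3.8637
    cross x-line → (0,4), t=0.4452 (wall)
  → r_4 = 0.4452
beam 5: φ=90°, α=240°
  d=(-0.5000,-0.8660)  start (1,4)  tX=0.8600 tY=0.8545  stride 1/|dx|=2.0000 1/|dy|=1.1547
    cross y-line → (1,3), t=0.8545 (wall)
  → r_5 = 0.8545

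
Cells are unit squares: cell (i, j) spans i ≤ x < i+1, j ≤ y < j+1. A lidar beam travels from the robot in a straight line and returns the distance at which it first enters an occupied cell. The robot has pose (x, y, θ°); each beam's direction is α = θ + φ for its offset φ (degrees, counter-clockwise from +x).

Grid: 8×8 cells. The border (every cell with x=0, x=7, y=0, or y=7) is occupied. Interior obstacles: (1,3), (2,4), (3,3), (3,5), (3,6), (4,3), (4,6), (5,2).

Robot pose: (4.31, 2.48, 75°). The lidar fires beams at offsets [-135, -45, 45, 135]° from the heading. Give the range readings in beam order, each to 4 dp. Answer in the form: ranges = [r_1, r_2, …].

ranges = [1.7090, 0.7967, 0.6004, 2.9600]

beam 1: φ=-135°, α=300°
  direction (0.5000, -0.8660); cell (4,2); t to first gridline: x 1.3800, y 0.5543 (then +2.0000 / +1.1547)
    (4,1) via y @ 0.5543
    (5,1) via x @ 1.3800
    (5,0) via y @ 1.7090  # hit
  → r_1 = 1.7090
beam 2: φ=-45°, α=30°
  direction (0.8660, 0.5000); cell (4,2); t to first gridline: x 0.7967, y 1.0400 (then +1.1547 / +2.0000)
    (5,2) via x @ 0.7967  # hit
  → r_2 = 0.7967
beam 3: φ=45°, α=120°
  direction (-0.5000, 0.8660); cell (4,2); t to first gridline: x 0.6200, y 0.6004 (then +2.0000 / +1.1547)
    (4,3) via y @ 0.6004  # hit
  → r_3 = 0.6004
beam 4: φ=135°, α=210°
  direction (-0.8660, -0.5000); cell (4,2); t to first gridline: x 0.3580, y 0.9600 (then +1.1547 / +2.0000)
    (3,2) via x @ 0.3580
    (3,1) via y @ 0.9600
    (2,1) via x @ 1.5127
    (1,1) via x @ 2.6674
    (1,0) via y @ 2.9600  # hit
  → r_4 = 2.9600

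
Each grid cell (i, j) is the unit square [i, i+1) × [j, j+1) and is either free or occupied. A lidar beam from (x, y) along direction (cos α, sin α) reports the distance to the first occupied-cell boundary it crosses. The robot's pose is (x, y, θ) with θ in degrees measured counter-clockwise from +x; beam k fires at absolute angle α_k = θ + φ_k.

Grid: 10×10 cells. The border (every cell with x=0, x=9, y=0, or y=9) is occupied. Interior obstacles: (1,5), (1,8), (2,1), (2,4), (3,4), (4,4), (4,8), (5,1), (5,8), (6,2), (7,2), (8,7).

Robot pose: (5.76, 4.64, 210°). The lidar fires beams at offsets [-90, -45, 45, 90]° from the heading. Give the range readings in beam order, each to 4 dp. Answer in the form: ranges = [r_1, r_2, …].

ranges = [5.0345, 0.7868, 2.7331, 1.8937]

beam 1: φ=-90°, α=120°
  dir = (cos 120°, sin 120°) = (-0.5000, 0.8660); from cell (5,4)
  next x-line at t=1.5200, next y-line at t=0.4157; Δt_x=2.0000, Δt_y=1.1547
    y: enter (5,5) at t=0.4157
    x: enter (4,5) at t=1.5200
    y: enter (4,6) at t=1.5704
    y: enter (4,7) at t=2.7251
    x: enter (3,7) at t=3.5200
    y: enter (3,8) at t=3.8798
    y: enter (3,9) at t=5.0345 ← occupied
  → r_1 = 5.0345
beam 2: φ=-45°, α=165°
  dir = (cos 165°, sin 165°) = (-0.9659, 0.2588); from cell (5,4)
  next x-line at t=0.7868, next y-line at t=1.3909; Δt_x=1.0353, Δt_y=3.8637
    x: enter (4,4) at t=0.7868 ← occupied
  → r_2 = 0.7868
beam 3: φ=45°, α=255°
  dir = (cos 255°, sin 255°) = (-0.2588, -0.9659); from cell (5,4)
  next x-line at t=2.9364, next y-line at t=0.6626; Δt_x=3.8637, Δt_y=1.0353
    y: enter (5,3) at t=0.6626
    y: enter (5,2) at t=1.6979
    y: enter (5,1) at t=2.7331 ← occupied
  → r_3 = 2.7331
beam 4: φ=90°, α=300°
  dir = (cos 300°, sin 300°) = (0.5000, -0.8660); from cell (5,4)
  next x-line at t=0.4800, next y-line at t=0.7390; Δt_x=2.0000, Δt_y=1.1547
    x: enter (6,4) at t=0.4800
    y: enter (6,3) at t=0.7390
    y: enter (6,2) at t=1.8937 ← occupied
  → r_4 = 1.8937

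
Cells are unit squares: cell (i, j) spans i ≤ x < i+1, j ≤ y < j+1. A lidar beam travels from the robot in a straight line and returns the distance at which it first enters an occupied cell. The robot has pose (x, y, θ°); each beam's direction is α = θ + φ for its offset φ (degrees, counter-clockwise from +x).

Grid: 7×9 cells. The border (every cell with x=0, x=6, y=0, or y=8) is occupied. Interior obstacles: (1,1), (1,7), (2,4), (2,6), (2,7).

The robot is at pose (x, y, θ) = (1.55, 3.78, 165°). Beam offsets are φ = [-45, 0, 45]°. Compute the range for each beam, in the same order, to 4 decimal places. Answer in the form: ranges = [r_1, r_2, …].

ranges = [1.1000, 0.5694, 0.6351]

beam 1: φ=-45°, α=120°
  direction (-0.5000, 0.8660); cell (1,3); t to first gridline: x 1.1000, y 0.2540 (then +2.0000 / +1.1547)
    (1,4) via y @ 0.2540
    (0,4) via x @ 1.1000  # hit
  → r_1 = 1.1000
beam 2: φ=0°, α=165°
  direction (-0.9659, 0.2588); cell (1,3); t to first gridline: x 0.5694, y 0.8500 (then +1.0353 / +3.8637)
    (0,3) via x @ 0.5694  # hit
  → r_2 = 0.5694
beam 3: φ=45°, α=210°
  direction (-0.8660, -0.5000); cell (1,3); t to first gridline: x 0.6351, y 1.5600 (then +1.1547 / +2.0000)
    (0,3) via x @ 0.6351  # hit
  → r_3 = 0.6351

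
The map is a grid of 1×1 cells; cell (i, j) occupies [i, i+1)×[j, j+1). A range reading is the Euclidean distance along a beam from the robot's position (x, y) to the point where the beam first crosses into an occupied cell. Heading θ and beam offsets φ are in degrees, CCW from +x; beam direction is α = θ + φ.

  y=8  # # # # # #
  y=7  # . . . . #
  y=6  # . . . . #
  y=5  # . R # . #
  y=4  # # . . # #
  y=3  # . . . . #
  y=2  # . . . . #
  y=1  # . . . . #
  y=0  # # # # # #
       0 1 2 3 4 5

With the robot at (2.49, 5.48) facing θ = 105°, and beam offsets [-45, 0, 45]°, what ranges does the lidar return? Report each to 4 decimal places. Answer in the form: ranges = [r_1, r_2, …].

ranges = [2.9098, 2.6089, 1.7205]

beam 1: φ=-45°, α=60°
  d=(0.5000,0.8660)  start (2,5)  tX=1.0200 tY=0.6004  stride 1/|dx|=2.0000 1/|dy|=1.1547
    cross y-line → (2,6), t=0.6004
    cross x-line → (3,6), t=1.0200
    cross y-line → (3,7), t=1.7551
    cross y-line → (3,8), t=2.9098 (wall)
  → r_1 = 2.9098
beam 2: φ=0°, α=105°
  d=(-0.2588,0.9659)  start (2,5)  tX=1.8932 tY=0.5383  stride 1/|dx|=3.8637 1/|dy|=1.0353
    cross y-line → (2,6), t=0.5383
    cross y-line → (2,7), t=1.5736
    cross x-line → (1,7), t=1.8932
    cross y-line → (1,8), t=2.6089 (wall)
  → r_2 = 2.6089
beam 3: φ=45°, α=150°
  d=(-0.8660,0.5000)  start (2,5)  tX=0.5658 tY=1.0400  stride 1/|dx|=1.1547 1/|dy|=2.0000
    cross x-line → (1,5), t=0.5658
    cross y-line → (1,6), t=1.0400
    cross x-line → (0,6), t=1.7205 (wall)
  → r_3 = 1.7205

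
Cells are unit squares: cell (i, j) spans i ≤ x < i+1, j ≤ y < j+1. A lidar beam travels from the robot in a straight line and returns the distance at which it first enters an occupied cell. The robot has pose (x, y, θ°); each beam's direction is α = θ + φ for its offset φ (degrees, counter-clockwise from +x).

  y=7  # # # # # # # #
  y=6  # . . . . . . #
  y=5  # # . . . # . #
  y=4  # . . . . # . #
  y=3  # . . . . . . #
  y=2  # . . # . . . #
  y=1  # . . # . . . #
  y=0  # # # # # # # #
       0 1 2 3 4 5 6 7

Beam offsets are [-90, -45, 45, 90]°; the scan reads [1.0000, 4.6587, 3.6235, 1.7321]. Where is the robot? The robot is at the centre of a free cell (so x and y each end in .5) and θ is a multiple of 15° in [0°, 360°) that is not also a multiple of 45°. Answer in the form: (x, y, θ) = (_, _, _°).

(x, y, θ) = (2.5, 3.5, 30°)

Enumerate (i+0.5, j+0.5, θ) over the 31 free cells and 16 admissible headings. For each, cast all 4 beams and compare to the given ranges.
  (5.5, 1.5, 255°): beam 1 = 1.5529 ≠ 1.0000 ✗
  (1.5, 2.5, 240°): beam 1 = 0.5774 ≠ 1.0000 ✗
  (5.5, 6.5, 195°): beam 1 = 0.5176 ≠ 1.0000 ✗
  …
  (2.5, 3.5, 30°): r_1=1.0000, r_2=4.6587, r_3=3.6235, r_4=1.7321 — all match ✓
Only this pose fits every beam.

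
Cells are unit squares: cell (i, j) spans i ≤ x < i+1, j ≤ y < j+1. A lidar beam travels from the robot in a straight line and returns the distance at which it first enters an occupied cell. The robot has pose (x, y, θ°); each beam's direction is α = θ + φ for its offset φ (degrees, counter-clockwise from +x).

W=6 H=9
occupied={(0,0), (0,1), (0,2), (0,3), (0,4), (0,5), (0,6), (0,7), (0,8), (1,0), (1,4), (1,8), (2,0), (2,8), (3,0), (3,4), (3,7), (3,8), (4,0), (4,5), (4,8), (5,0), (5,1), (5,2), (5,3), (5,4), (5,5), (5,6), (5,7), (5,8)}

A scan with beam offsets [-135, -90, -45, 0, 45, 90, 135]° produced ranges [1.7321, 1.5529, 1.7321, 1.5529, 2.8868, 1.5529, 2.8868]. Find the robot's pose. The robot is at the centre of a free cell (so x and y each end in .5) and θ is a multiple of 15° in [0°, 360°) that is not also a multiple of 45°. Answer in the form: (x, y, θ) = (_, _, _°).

The pose lattice has 24·16 = 384 candidates. Test each by forward raycasting.
  (3.5, 2.5, 300°): beam 1 = 2.5882 ≠ 1.7321 ✗
  (1.5, 7.5, 105°): beam 1 = 3.0000 ≠ 1.7321 ✗
  (1.5, 3.5, 165°): beam 2 = 0.5176 ≠ 1.5529 ✗
  …
  (3.5, 2.5, 15°): r_1=1.7321, r_2=1.5529, r_3=1.7321, r_4=1.5529, r_5=2.8868, r_6=1.5529, r_7=2.8868 — all match ✓
No second candidate reproduces the full scan.

(x, y, θ) = (3.5, 2.5, 15°)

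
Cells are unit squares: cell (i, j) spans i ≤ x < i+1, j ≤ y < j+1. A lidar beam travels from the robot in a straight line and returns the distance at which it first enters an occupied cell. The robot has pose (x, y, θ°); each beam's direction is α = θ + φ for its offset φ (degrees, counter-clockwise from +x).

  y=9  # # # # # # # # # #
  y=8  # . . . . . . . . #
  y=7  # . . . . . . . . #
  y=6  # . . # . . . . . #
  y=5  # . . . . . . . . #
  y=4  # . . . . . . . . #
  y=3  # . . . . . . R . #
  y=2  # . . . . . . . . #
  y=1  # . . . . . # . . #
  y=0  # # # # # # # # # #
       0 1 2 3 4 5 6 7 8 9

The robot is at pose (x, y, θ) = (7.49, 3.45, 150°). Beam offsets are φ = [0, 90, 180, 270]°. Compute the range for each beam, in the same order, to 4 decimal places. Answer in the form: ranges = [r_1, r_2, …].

beam 1: φ=0°, α=150°
  dir = (cos 150°, sin 150°) = (-0.8660, 0.5000); from cell (7,3)
  next x-line at t=0.5658, next y-line at t=1.1000; Δt_x=1.1547, Δt_y=2.0000
    x: enter (6,3) at t=0.5658
    y: enter (6,4) at t=1.1000
    x: enter (5,4) at t=1.7205
    x: enter (4,4) at t=2.8752
    y: enter (4,5) at t=3.1000
    x: enter (3,5) at t=4.0299
    y: enter (3,6) at t=5.1000 ← occupied
  → r_1 = 5.1000
beam 2: φ=90°, α=240°
  dir = (cos 240°, sin 240°) = (-0.5000, -0.8660); from cell (7,3)
  next x-line at t=0.9800, next y-line at t=0.5196; Δt_x=2.0000, Δt_y=1.1547
    y: enter (7,2) at t=0.5196
    x: enter (6,2) at t=0.9800
    y: enter (6,1) at t=1.6743 ← occupied
  → r_2 = 1.6743
beam 3: φ=180°, α=330°
  dir = (cos 330°, sin 330°) = (0.8660, -0.5000); from cell (7,3)
  next x-line at t=0.5889, next y-line at t=0.9000; Δt_x=1.1547, Δt_y=2.0000
    x: enter (8,3) at t=0.5889
    y: enter (8,2) at t=0.9000
    x: enter (9,2) at t=1.7436 ← occupied
  → r_3 = 1.7436
beam 4: φ=270°, α=60°
  dir = (cos 60°, sin 60°) = (0.5000, 0.8660); from cell (7,3)
  next x-line at t=1.0200, next y-line at t=0.6351; Δt_x=2.0000, Δt_y=1.1547
    y: enter (7,4) at t=0.6351
    x: enter (8,4) at t=1.0200
    y: enter (8,5) at t=1.7898
    y: enter (8,6) at t=2.9445
    x: enter (9,6) at t=3.0200 ← occupied
  → r_4 = 3.0200

ranges = [5.1000, 1.6743, 1.7436, 3.0200]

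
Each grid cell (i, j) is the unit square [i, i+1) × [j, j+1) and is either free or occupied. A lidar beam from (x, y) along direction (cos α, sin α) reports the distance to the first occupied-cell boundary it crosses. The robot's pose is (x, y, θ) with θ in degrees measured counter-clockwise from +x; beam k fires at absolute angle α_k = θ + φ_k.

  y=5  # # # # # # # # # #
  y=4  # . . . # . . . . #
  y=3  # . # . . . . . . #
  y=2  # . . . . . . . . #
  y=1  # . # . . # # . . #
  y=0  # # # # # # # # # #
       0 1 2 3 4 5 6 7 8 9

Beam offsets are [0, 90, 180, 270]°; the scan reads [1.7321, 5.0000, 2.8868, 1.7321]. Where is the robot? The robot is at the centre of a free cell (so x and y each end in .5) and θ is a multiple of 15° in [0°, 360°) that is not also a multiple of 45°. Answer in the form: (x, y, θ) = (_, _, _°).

(x, y, θ) = (7.5, 3.5, 120°)

The pose lattice has 27·16 = 432 candidates. Test each by forward raycasting.
  (4.5, 1.5, 30°): beam 1 = 0.5774 ≠ 1.7321 ✗
  (3.5, 3.5, 285°): beam 1 = 2.5882 ≠ 1.7321 ✗
  (3.5, 2.5, 240°): beam 1 = 1.0000 ≠ 1.7321 ✗
  (8.5, 2.5, 165°): beam 1 = 5.6940 ≠ 1.7321 ✗
  …
  (7.5, 3.5, 120°): r_1=1.7321, r_2=5.0000, r_3=2.8868, r_4=1.7321 — all match ✓
No second candidate reproduces the full scan.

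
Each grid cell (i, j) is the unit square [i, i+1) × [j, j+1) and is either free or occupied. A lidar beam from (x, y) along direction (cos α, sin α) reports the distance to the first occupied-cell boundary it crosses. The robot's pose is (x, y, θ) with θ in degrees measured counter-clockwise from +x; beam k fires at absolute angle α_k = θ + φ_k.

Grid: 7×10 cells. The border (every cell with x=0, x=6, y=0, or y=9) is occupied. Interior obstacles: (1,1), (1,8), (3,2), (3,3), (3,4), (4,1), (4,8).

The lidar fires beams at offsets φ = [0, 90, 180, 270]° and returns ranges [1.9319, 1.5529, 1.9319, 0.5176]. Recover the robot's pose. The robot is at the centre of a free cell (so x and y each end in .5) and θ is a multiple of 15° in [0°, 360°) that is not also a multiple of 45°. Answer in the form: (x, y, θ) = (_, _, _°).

(x, y, θ) = (5.5, 3.5, 75°)

Candidates: 33 free-cell centres × 16 headings = 528 poses. Raycast each; keep the one whose scan matches to 4 dp.
  (2.5, 8.5, 240°): beam 1 = 3.0000 ≠ 1.9319 ✗
  (3.5, 1.5, 330°): beam 1 = 0.5774 ≠ 1.9319 ✗
  (5.5, 7.5, 165°): beam 1 = 3.6235 ≠ 1.9319 ✗
  (1.5, 5.5, 150°): beam 1 = 0.5774 ≠ 1.9319 ✗
  …
  (5.5, 3.5, 75°): r_1=1.9319, r_2=1.5529, r_3=1.9319, r_4=0.5176 — all match ✓
Unique over the lattice → pose = (5.5, 3.5, 75°).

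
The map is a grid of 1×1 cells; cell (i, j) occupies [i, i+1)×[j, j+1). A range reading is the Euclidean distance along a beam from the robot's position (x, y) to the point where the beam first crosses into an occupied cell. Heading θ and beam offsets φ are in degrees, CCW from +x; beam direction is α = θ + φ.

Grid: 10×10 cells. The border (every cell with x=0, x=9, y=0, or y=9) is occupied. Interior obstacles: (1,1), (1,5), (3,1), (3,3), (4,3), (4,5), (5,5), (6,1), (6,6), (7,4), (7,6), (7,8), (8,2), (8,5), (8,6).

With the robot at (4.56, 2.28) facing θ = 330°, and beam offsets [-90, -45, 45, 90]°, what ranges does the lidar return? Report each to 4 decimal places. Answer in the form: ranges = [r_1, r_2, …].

ranges = [1.1200, 1.3252, 4.5966, 0.8314]

beam 1: φ=-90°, α=240°
  d=(-0.5000,-0.8660)  start (4,2)  tX=1.1200 tY=0.3233  stride 1/|dx|=2.0000 1/|dy|=1.1547
    cross y-line → (4,1), t=0.3233
    cross x-line → (3,1), t=1.1200 (wall)
  → r_1 = 1.1200
beam 2: φ=-45°, α=285°
  d=(0.2588,-0.9659)  start (4,2)  tX=1.7000 tY=0.2899  stride 1/|dx|=3.8637 1/|dy|=1.0353
    cross y-line → (4,1), t=0.2899
    cross y-line → (4,0), t=1.3252 (wall)
  → r_2 = 1.3252
beam 3: φ=45°, α=15°
  d=(0.9659,0.2588)  start (4,2)  tX=0.4555 tY=2.7819  stride 1/|dx|=1.0353 1/|dy|=3.8637
    cross x-line → (5,2), t=0.4555
    cross x-line → (6,2), t=1.4908
    cross x-line → (7,2), t=2.5261
    cross y-line → (7,3), t=2.7819
    cross x-line → (8,3), t=3.5614
    cross x-line → (9,3), t=4.5966 (wall)
  → r_3 = 4.5966
beam 4: φ=90°, α=60°
  d=(0.5000,0.8660)  start (4,2)  tX=0.8800 tY=0.8314  stride 1/|dx|=2.0000 1/|dy|=1.1547
    cross y-line → (4,3), t=0.8314 (wall)
  → r_4 = 0.8314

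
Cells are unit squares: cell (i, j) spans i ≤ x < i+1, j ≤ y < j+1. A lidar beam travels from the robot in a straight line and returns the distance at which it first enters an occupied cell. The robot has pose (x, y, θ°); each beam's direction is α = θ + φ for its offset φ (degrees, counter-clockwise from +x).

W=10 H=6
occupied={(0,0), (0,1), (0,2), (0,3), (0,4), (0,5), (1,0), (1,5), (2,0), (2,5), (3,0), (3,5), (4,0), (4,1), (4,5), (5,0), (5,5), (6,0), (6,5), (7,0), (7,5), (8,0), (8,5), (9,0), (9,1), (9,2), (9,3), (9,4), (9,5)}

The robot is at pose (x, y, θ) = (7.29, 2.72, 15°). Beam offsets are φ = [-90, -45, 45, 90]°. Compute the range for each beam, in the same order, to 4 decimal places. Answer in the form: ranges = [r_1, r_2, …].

ranges = [1.7807, 1.9745, 2.6327, 2.3604]

beam 1: φ=-90°, α=285°
  d=(0.2588,-0.9659)  start (7,2)  tX=2.7432 tY=0.7454  stride 1/|dx|=3.8637 1/|dy|=1.0353
    cross y-line → (7,1), t=0.7454
    cross y-line → (7,0), t=1.7807 (wall)
  → r_1 = 1.7807
beam 2: φ=-45°, α=330°
  d=(0.8660,-0.5000)  start (7,2)  tX=0.8198 tY=1.4400  stride 1/|dx|=1.1547 1/|dy|=2.0000
    cross x-line → (8,2), t=0.8198
    cross y-line → (8,1), t=1.4400
    cross x-line → (9,1), t=1.9745 (wall)
  → r_2 = 1.9745
beam 3: φ=45°, α=60°
  d=(0.5000,0.8660)  start (7,2)  tX=1.4200 tY=0.3233  stride 1/|dx|=2.0000 1/|dy|=1.1547
    cross y-line → (7,3), t=0.3233
    cross x-line → (8,3), t=1.4200
    cross y-line → (8,4), t=1.4780
    cross y-line → (8,5), t=2.6327 (wall)
  → r_3 = 2.6327
beam 4: φ=90°, α=105°
  d=(-0.2588,0.9659)  start (7,2)  tX=1.1205 tY=0.2899  stride 1/|dx|=3.8637 1/|dy|=1.0353
    cross y-line → (7,3), t=0.2899
    cross x-line → (6,3), t=1.1205
    cross y-line → (6,4), t=1.3252
    cross y-line → (6,5), t=2.3604 (wall)
  → r_4 = 2.3604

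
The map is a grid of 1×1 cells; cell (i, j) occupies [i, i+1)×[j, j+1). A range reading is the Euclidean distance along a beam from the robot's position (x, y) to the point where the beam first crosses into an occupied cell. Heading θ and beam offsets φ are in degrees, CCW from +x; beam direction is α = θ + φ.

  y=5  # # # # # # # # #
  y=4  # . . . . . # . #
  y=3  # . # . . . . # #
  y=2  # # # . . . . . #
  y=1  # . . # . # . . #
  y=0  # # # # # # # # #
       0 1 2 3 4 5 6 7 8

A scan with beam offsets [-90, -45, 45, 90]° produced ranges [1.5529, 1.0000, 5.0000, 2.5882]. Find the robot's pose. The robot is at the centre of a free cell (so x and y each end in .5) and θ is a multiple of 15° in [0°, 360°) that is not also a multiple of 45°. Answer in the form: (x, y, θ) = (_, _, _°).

(x, y, θ) = (6.5, 2.5, 105°)

Enumerate (i+0.5, j+0.5, θ) over the 21 free cells and 16 admissible headings. For each, cast all 4 beams and compare to the given ranges.
  (7.5, 4.5, 300°): beam 1 = 0.5774 ≠ 1.5529 ✗
  (2.5, 1.5, 330°): beam 1 = 0.5774 ≠ 1.5529 ✗
  (2.5, 4.5, 300°): beam 1 = 1.7321 ≠ 1.5529 ✗
  (7.5, 2.5, 165°): beam 1 = 0.5176 ≠ 1.5529 ✗
  …
  (6.5, 2.5, 105°): r_1=1.5529, r_2=1.0000, r_3=5.0000, r_4=2.5882 — all match ✓
Only this pose fits every beam.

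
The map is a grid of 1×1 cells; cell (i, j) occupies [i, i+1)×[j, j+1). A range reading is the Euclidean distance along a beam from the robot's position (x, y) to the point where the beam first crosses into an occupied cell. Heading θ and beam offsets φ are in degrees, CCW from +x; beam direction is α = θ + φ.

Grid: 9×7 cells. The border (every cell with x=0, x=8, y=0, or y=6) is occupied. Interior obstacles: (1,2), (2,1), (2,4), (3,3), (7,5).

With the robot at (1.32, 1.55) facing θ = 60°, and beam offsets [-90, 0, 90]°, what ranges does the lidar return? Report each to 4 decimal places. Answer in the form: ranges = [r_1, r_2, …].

beam 1: φ=-90°, α=330°
  cosα=0.8660 sinα=-0.5000 | (1,1) | tMaxX 0.7852 tMaxY 1.1000 | tΔX 1.1547 tΔY 2.0000
    t=0.7852 [x] (2,1) — stop
  → r_1 = 0.7852
beam 2: φ=0°, α=60°
  cosα=0.5000 sinα=0.8660 | (1,1) | tMaxX 1.3600 tMaxY 0.5196 | tΔX 2.0000 tΔY 1.1547
    t=0.5196 [y] (1,2) — stop
  → r_2 = 0.5196
beam 3: φ=90°, α=150°
  cosα=-0.8660 sinα=0.5000 | (1,1) | tMaxX 0.3695 tMaxY 0.9000 | tΔX 1.1547 tΔY 2.0000
    t=0.3695 [x] (0,1) — stop
  → r_3 = 0.3695

ranges = [0.7852, 0.5196, 0.3695]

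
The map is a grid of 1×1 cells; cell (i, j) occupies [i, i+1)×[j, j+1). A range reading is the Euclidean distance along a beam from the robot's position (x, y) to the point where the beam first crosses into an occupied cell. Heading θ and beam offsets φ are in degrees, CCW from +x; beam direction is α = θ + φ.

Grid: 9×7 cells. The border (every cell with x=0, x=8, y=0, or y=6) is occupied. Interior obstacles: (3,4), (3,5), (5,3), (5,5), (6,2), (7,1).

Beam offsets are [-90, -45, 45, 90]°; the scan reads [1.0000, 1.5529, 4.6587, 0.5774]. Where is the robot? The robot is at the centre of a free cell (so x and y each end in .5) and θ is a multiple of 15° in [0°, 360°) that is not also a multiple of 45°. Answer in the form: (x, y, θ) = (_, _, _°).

(x, y, θ) = (2.5, 5.5, 240°)

Enumerate (i+0.5, j+0.5, θ) over the 29 free cells and 16 admissible headings. For each, cast all 4 beams and compare to the given ranges.
  (5.5, 2.5, 210°): beam 1 = 0.5774 ≠ 1.0000 ✗
  (4.5, 1.5, 300°): beam 2 = 0.5176 ≠ 1.5529 ✗
  (5.5, 4.5, 15°): beam 1 = 0.5176 ≠ 1.0000 ✗
  (2.5, 3.5, 165°): beam 1 = 1.9319 ≠ 1.0000 ✗
  (4.5, 4.5, 210°): beam 2 = 0.5176 ≠ 1.5529 ✗
  …
  (2.5, 5.5, 240°): r_1=1.0000, r_2=1.5529, r_3=4.6587, r_4=0.5774 — all match ✓
Only this pose fits every beam.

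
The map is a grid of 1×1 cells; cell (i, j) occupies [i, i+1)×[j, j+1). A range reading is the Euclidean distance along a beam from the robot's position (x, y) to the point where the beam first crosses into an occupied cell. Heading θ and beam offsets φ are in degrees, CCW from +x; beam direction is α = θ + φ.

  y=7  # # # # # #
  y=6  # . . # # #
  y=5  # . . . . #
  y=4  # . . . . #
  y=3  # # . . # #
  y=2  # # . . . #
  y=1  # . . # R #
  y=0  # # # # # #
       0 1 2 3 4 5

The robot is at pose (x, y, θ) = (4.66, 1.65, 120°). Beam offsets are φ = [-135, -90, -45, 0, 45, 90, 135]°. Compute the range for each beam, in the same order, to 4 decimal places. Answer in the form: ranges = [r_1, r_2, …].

beam 1: φ=-135°, α=345°
  cosα=0.9659 sinα=-0.2588 | (4,1) | tMaxX 0.3520 tMaxY 2.5114 | tΔX 1.0353 tΔY 3.8637
    t=0.3520 [x] (5,1) — stop
  → r_1 = 0.3520
beam 2: φ=-90°, α=30°
  cosα=0.8660 sinα=0.5000 | (4,1) | tMaxX 0.3926 tMaxY 0.7000 | tΔX 1.1547 tΔY 2.0000
    t=0.3926 [x] (5,1) — stop
  → r_2 = 0.3926
beam 3: φ=-45°, α=75°
  cosα=0.2588 sinα=0.9659 | (4,1) | tMaxX 1.3137 tMaxY 0.3623 | tΔX 3.8637 tΔY 1.0353
    t=0.3623 [y] (4,2)
    t=1.3137 [x] (5,2) — stop
  → r_3 = 1.3137
beam 4: φ=0°, α=120°
  cosα=-0.5000 sinα=0.8660 | (4,1) | tMaxX 1.3200 tMaxY 0.4041 | tΔX 2.0000 tΔY 1.1547
    t=0.4041 [y] (4,2)
    t=1.3200 [x] (3,2)
    t=1.5588 [y] (3,3)
    t=2.7135 [y] (3,4)
    t=3.3200 [x] (2,4)
    t=3.8682 [y] (2,5)
    t=5.0229 [y] (2,6)
    t=5.3200 [x] (1,6)
    t=6.1776 [y] (1,7) — stop
  → r_4 = 6.1776
beam 5: φ=45°, α=165°
  cosα=-0.9659 sinα=0.2588 | (4,1) | tMaxX 0.6833 tMaxY 1.3523 | tΔX 1.0353 tΔY 3.8637
    t=0.6833 [x] (3,1) — stop
  → r_5 = 0.6833
beam 6: φ=90°, α=210°
  cosα=-0.8660 sinα=-0.5000 | (4,1) | tMaxX 0.7621 tMaxY 1.3000 | tΔX 1.1547 tΔY 2.0000
    t=0.7621 [x] (3,1) — stop
  → r_6 = 0.7621
beam 7: φ=135°, α=255°
  cosα=-0.2588 sinα=-0.9659 | (4,1) | tMaxX 2.5500 tMaxY 0.6729 | tΔX 3.8637 tΔY 1.0353
    t=0.6729 [y] (4,0) — stop
  → r_7 = 0.6729

ranges = [0.3520, 0.3926, 1.3137, 6.1776, 0.6833, 0.7621, 0.6729]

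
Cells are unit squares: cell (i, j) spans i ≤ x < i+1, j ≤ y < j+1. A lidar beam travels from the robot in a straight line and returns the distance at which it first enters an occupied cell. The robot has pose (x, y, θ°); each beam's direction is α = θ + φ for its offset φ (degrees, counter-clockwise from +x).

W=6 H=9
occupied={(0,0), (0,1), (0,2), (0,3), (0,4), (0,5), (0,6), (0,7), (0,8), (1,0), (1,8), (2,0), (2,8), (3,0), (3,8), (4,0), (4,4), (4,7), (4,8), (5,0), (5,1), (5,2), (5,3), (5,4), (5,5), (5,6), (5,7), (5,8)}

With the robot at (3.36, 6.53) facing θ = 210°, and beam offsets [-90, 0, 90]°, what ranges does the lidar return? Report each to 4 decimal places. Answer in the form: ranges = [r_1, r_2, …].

beam 1: φ=-90°, α=120°
  dir = (cos 120°, sin 120°) = (-0.5000, 0.8660); from cell (3,6)
  next x-line at t=0.7200, next y-line at t=0.5427; Δt_x=2.0000, Δt_y=1.1547
    y: enter (3,7) at t=0.5427
    x: enter (2,7) at t=0.7200
    y: enter (2,8) at t=1.6974 ← occupied
  → r_1 = 1.6974
beam 2: φ=0°, α=210°
  dir = (cos 210°, sin 210°) = (-0.8660, -0.5000); from cell (3,6)
  next x-line at t=0.4157, next y-line at t=1.0600; Δt_x=1.1547, Δt_y=2.0000
    x: enter (2,6) at t=0.4157
    y: enter (2,5) at t=1.0600
    x: enter (1,5) at t=1.5704
    x: enter (0,5) at t=2.7251 ← occupied
  → r_2 = 2.7251
beam 3: φ=90°, α=300°
  dir = (cos 300°, sin 300°) = (0.5000, -0.8660); from cell (3,6)
  next x-line at t=1.2800, next y-line at t=0.6120; Δt_x=2.0000, Δt_y=1.1547
    y: enter (3,5) at t=0.6120
    x: enter (4,5) at t=1.2800
    y: enter (4,4) at t=1.7667 ← occupied
  → r_3 = 1.7667

ranges = [1.6974, 2.7251, 1.7667]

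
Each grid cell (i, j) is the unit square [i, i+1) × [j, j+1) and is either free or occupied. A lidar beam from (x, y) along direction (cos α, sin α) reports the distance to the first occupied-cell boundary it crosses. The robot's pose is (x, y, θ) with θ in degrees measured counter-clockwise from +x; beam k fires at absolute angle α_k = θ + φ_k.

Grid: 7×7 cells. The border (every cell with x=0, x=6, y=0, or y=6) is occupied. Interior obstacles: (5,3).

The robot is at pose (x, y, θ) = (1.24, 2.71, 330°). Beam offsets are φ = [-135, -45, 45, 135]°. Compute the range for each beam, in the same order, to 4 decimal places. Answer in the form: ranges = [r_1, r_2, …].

beam 1: φ=-135°, α=195°
  dir = (cos 195°, sin 195°) = (-0.9659, -0.2588); from cell (1,2)
  next x-line at t=0.2485, next y-line at t=2.7432; Δt_x=1.0353, Δt_y=3.8637
    x: enter (0,2) at t=0.2485 ← occupied
  → r_1 = 0.2485
beam 2: φ=-45°, α=285°
  dir = (cos 285°, sin 285°) = (0.2588, -0.9659); from cell (1,2)
  next x-line at t=2.9364, next y-line at t=0.7350; Δt_x=3.8637, Δt_y=1.0353
    y: enter (1,1) at t=0.7350
    y: enter (1,0) at t=1.7703 ← occupied
  → r_2 = 1.7703
beam 3: φ=45°, α=15°
  dir = (cos 15°, sin 15°) = (0.9659, 0.2588); from cell (1,2)
  next x-line at t=0.7868, next y-line at t=1.1205; Δt_x=1.0353, Δt_y=3.8637
    x: enter (2,2) at t=0.7868
    y: enter (2,3) at t=1.1205
    x: enter (3,3) at t=1.8221
    x: enter (4,3) at t=2.8574
    x: enter (5,3) at t=3.8926 ← occupied
  → r_3 = 3.8926
beam 4: φ=135°, α=105°
  dir = (cos 105°, sin 105°) = (-0.2588, 0.9659); from cell (1,2)
  next x-line at t=0.9273, next y-line at t=0.3002; Δt_x=3.8637, Δt_y=1.0353
    y: enter (1,3) at t=0.3002
    x: enter (0,3) at t=0.9273 ← occupied
  → r_4 = 0.9273

ranges = [0.2485, 1.7703, 3.8926, 0.9273]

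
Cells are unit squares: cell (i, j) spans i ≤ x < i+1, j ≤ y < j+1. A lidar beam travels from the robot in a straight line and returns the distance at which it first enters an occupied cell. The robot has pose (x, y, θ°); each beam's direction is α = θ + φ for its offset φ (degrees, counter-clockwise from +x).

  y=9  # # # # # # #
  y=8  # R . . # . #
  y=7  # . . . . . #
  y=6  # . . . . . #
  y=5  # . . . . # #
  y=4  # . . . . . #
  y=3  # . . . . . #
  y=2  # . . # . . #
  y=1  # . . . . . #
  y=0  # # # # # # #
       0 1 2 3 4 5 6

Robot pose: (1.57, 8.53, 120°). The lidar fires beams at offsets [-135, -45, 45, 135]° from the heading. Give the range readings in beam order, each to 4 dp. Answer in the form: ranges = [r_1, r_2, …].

ranges = [4.5863, 0.4866, 0.5901, 2.2023]

beam 1: φ=-135°, α=345°
  dir = (cos 345°, sin 345°) = (0.9659, -0.2588); from cell (1,8)
  next x-line at t=0.4452, next y-line at t=2.0478; Δt_x=1.0353, Δt_y=3.8637
    x: enter (2,8) at t=0.4452
    x: enter (3,8) at t=1.4804
    y: enter (3,7) at t=2.0478
    x: enter (4,7) at t=2.5157
    x: enter (5,7) at t=3.5510
    x: enter (6,7) at t=4.5863 ← occupied
  → r_1 = 4.5863
beam 2: φ=-45°, α=75°
  dir = (cos 75°, sin 75°) = (0.2588, 0.9659); from cell (1,8)
  next x-line at t=1.6614, next y-line at t=0.4866; Δt_x=3.8637, Δt_y=1.0353
    y: enter (1,9) at t=0.4866 ← occupied
  → r_2 = 0.4866
beam 3: φ=45°, α=165°
  dir = (cos 165°, sin 165°) = (-0.9659, 0.2588); from cell (1,8)
  next x-line at t=0.5901, next y-line at t=1.8159; Δt_x=1.0353, Δt_y=3.8637
    x: enter (0,8) at t=0.5901 ← occupied
  → r_3 = 0.5901
beam 4: φ=135°, α=255°
  dir = (cos 255°, sin 255°) = (-0.2588, -0.9659); from cell (1,8)
  next x-line at t=2.2023, next y-line at t=0.5487; Δt_x=3.8637, Δt_y=1.0353
    y: enter (1,7) at t=0.5487
    y: enter (1,6) at t=1.5840
    x: enter (0,6) at t=2.2023 ← occupied
  → r_4 = 2.2023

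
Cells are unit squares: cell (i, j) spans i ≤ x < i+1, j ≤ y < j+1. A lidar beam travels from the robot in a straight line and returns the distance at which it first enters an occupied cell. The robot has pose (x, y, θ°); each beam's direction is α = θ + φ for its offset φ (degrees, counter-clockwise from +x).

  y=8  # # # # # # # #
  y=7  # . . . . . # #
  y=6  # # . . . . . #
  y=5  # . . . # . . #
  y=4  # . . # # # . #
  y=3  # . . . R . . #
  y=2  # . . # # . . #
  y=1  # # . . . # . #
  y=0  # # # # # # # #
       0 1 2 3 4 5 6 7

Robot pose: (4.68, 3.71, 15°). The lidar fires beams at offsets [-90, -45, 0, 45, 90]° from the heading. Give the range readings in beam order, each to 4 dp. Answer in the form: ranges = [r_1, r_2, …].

ranges = [0.7350, 2.6789, 1.1205, 0.3349, 0.3002]

beam 1: φ=-90°, α=285°
  d=(0.2588,-0.9659)  start (4,3)  tX=1.2364 tY=0.7350  stride 1/|dx|=3.8637 1/|dy|=1.0353
    cross y-line → (4,2), t=0.7350 (wall)
  → r_1 = 0.7350
beam 2: φ=-45°, α=330°
  d=(0.8660,-0.5000)  start (4,3)  tX=0.3695 tY=1.4200  stride 1/|dx|=1.1547 1/|dy|=2.0000
    cross x-line → (5,3), t=0.3695
    cross y-line → (5,2), t=1.4200
    cross x-line → (6,2), t=1.5242
    cross x-line → (7,2), t=2.6789 (wall)
  → r_2 = 2.6789
beam 3: φ=0°, α=15°
  d=(0.9659,0.2588)  start (4,3)  tX=0.3313 tY=1.1205  stride 1/|dx|=1.0353 1/|dy|=3.8637
    cross x-line → (5,3), t=0.3313
    cross y-line → (5,4), t=1.1205 (wall)
  → r_3 = 1.1205
beam 4: φ=45°, α=60°
  d=(0.5000,0.8660)  start (4,3)  tX=0.6400 tY=0.3349  stride 1/|dx|=2.0000 1/|dy|=1.1547
    cross y-line → (4,4), t=0.3349 (wall)
  → r_4 = 0.3349
beam 5: φ=90°, α=105°
  d=(-0.2588,0.9659)  start (4,3)  tX=2.6273 tY=0.3002  stride 1/|dx|=3.8637 1/|dy|=1.0353
    cross y-line → (4,4), t=0.3002 (wall)
  → r_5 = 0.3002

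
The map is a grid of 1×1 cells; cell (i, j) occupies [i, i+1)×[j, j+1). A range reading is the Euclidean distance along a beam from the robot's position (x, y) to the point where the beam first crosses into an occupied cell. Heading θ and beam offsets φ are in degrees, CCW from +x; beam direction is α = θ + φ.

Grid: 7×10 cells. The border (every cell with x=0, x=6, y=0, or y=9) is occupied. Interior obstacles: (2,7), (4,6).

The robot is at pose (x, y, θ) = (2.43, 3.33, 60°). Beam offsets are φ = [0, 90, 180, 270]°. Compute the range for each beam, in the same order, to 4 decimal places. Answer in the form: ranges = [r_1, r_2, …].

beam 1: φ=0°, α=60°
  direction (0.5000, 0.8660); cell (2,3); t to first gridline: x 1.1400, y 0.7736 (then +2.0000 / +1.1547)
    (2,4) via y @ 0.7736
    (3,4) via x @ 1.1400
    (3,5) via y @ 1.9283
    (3,6) via y @ 3.0831
    (4,6) via x @ 3.1400  # hit
  → r_1 = 3.1400
beam 2: φ=90°, α=150°
  direction (-0.8660, 0.5000); cell (2,3); t to first gridline: x 0.4965, y 1.3400 (then +1.1547 / +2.0000)
    (1,3) via x @ 0.4965
    (1,4) via y @ 1.3400
    (0,4) via x @ 1.6512  # hit
  → r_2 = 1.6512
beam 3: φ=180°, α=240°
  direction (-0.5000, -0.8660); cell (2,3); t to first gridline: x 0.8600, y 0.3811 (then +2.0000 / +1.1547)
    (2,2) via y @ 0.3811
    (1,2) via x @ 0.8600
    (1,1) via y @ 1.5358
    (1,0) via y @ 2.6905  # hit
  → r_3 = 2.6905
beam 4: φ=270°, α=330°
  direction (0.8660, -0.5000); cell (2,3); t to first gridline: x 0.6582, y 0.6600 (then +1.1547 / +2.0000)
    (3,3) via x @ 0.6582
    (3,2) via y @ 0.6600
    (4,2) via x @ 1.8129
    (4,1) via y @ 2.6600
    (5,1) via x @ 2.9676
    (6,1) via x @ 4.1223  # hit
  → r_4 = 4.1223

ranges = [3.1400, 1.6512, 2.6905, 4.1223]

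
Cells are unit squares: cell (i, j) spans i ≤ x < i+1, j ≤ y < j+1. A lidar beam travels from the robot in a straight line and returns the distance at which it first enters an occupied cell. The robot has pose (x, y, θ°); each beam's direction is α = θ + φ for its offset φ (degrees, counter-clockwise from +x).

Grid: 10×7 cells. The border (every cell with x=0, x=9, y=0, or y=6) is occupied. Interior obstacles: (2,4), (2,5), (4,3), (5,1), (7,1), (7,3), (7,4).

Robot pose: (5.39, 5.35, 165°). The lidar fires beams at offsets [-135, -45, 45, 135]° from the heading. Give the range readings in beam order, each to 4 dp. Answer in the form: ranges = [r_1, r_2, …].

ranges = [1.3000, 0.7506, 5.0691, 3.8682]

beam 1: φ=-135°, α=30°
  dir = (cos 30°, sin 30°) = (0.8660, 0.5000); from cell (5,5)
  next x-line at t=0.7044, next y-line at t=1.3000; Δt_x=1.1547, Δt_y=2.0000
    x: enter (6,5) at t=0.7044
    y: enter (6,6) at t=1.3000 ← occupied
  → r_1 = 1.3000
beam 2: φ=-45°, α=120°
  dir = (cos 120°, sin 120°) = (-0.5000, 0.8660); from cell (5,5)
  next x-line at t=0.7800, next y-line at t=0.7506; Δt_x=2.0000, Δt_y=1.1547
    y: enter (5,6) at t=0.7506 ← occupied
  → r_2 = 0.7506
beam 3: φ=45°, α=210°
  dir = (cos 210°, sin 210°) = (-0.8660, -0.5000); from cell (5,5)
  next x-line at t=0.4503, next y-line at t=0.7000; Δt_x=1.1547, Δt_y=2.0000
    x: enter (4,5) at t=0.4503
    y: enter (4,4) at t=0.7000
    x: enter (3,4) at t=1.6050
    y: enter (3,3) at t=2.7000
    x: enter (2,3) at t=2.7597
    x: enter (1,3) at t=3.9144
    y: enter (1,2) at t=4.7000
    x: enter (0,2) at t=5.0691 ← occupied
  → r_3 = 5.0691
beam 4: φ=135°, α=300°
  dir = (cos 300°, sin 300°) = (0.5000, -0.8660); from cell (5,5)
  next x-line at t=1.2200, next y-line at t=0.4041; Δt_x=2.0000, Δt_y=1.1547
    y: enter (5,4) at t=0.4041
    x: enter (6,4) at t=1.2200
    y: enter (6,3) at t=1.5588
    y: enter (6,2) at t=2.7135
    x: enter (7,2) at t=3.2200
    y: enter (7,1) at t=3.8682 ← occupied
  → r_4 = 3.8682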